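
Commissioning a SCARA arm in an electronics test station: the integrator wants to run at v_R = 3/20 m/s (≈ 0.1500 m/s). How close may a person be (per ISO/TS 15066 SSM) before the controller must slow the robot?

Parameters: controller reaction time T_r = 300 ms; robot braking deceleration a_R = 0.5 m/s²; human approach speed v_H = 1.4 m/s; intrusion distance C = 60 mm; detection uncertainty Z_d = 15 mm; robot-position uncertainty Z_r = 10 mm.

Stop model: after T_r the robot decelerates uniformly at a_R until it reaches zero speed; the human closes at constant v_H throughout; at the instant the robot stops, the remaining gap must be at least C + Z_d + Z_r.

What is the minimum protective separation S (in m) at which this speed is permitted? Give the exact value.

braking lasts T_s = (3/20)/(1/2) = 0.3000 s
reaction-phase robot travel = 0.1500·0.3000 = 0.0450 m
braking distance = 0.1500²/(2·0.5000) = 0.0225 m
human over T_r+T_s: 1.4000·(0.3000+0.3000) = 0.8400 m
C+Z_d+Z_r = 0.0600+0.0150+0.0100 = 0.0850 m
S_min ≈ 0.0450+0.0225+0.8400+0.0850  ⇒  S_min = 397/400 m

S_min = 397/400 m = 0.9925 m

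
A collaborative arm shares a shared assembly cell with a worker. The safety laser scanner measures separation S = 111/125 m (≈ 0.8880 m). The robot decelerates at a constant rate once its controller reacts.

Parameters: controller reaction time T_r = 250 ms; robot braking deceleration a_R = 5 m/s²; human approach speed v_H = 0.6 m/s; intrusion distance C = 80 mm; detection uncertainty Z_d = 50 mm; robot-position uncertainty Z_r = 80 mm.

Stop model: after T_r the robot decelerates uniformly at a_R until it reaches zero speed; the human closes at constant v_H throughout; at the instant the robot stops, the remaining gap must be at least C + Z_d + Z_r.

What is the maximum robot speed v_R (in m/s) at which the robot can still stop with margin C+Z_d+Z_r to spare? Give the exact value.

v_R_max = 11/10 m/s = 1.1000 m/s

collect terms ⇒ (1/10)·v_R² + (37/100)·v_R + (-66/125) = 0
  disc = (37/100)² − 4·(1/10)·(-66/125) = 3481/10000 ; √disc = 59/100
  v_R = (−(37/100) + 59/100) / (2·(1/10)) = 11/10 m/s
check:
braking lasts T_s = (11/10)/5 = 0.2200 s
robot in T_r: 1.1000·0.2500 = 0.2750 m
robot covers 1.1000·0.2200 − ½·5.0000·0.2200² = 0.1210 m while stopping
person approaches 0.6000·(0.2500+0.2200) = 0.2820 m
residual clearance needed = 0.0800+0.0500+0.0800 = 0.2100 m
sum ≈ 0.2750+0.1210+0.2820+0.2100 ≈ 0.8880 m = S ✓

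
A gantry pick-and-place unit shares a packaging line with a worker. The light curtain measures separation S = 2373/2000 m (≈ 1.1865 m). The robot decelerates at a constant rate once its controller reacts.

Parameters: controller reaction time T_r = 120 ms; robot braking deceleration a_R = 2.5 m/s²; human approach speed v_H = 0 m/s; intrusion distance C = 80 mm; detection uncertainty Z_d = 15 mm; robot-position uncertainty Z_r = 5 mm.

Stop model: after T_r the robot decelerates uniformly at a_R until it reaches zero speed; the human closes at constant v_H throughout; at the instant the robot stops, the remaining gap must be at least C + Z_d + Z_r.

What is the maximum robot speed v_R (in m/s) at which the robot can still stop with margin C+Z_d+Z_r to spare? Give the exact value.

at the boundary: (1/5)·v² + (3/25)·v + (-2173/2000) = 0
  disc = (3/25)² − 4·(1/5)·(-2173/2000) = 2209/2500 ; √disc = 47/50
  v_R = (−(3/25) + 47/50) / (2·(1/5)) = 41/20 m/s
check:
stop time T_s = (41/20)/(5/2) = 0.8200 s
reaction-phase robot travel = 2.0500·0.1200 = 0.2460 m
robot under decel: 2.0500²/(2·2.5000) = 0.8405 m
human over T_r+T_s: 0.0000·(0.1200+0.8200) = 0.0000 m
C+Z_d+Z_r = 0.0800+0.0150+0.0050 = 0.1000 m
sum ≈ 0.2460+0.8405+0.0000+0.1000 ≈ 1.1865 m = S ✓

v_R_max = 41/20 m/s = 2.0500 m/s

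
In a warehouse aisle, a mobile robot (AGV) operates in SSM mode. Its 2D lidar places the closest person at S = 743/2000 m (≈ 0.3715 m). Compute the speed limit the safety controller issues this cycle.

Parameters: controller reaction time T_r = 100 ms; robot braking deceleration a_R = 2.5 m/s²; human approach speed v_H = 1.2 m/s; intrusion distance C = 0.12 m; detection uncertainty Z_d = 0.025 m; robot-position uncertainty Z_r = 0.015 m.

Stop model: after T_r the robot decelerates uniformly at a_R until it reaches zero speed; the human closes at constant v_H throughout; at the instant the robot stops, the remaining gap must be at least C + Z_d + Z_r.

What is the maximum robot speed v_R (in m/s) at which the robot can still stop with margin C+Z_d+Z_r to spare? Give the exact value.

v_R_max = 3/20 m/s = 0.1500 m/s

collect terms ⇒ (1/5)·v_R² + (29/50)·v_R + (-183/2000) = 0
  disc = (29/50)² − 4·(1/5)·(-183/2000) = 256/625 ; √disc = 16/25
  v_R = (−(29/50) + 16/25) / (2·(1/5)) = 3/20 m/s
check:
braking lasts T_s = (3/20)/(5/2) = 0.0600 s
robot in T_r: 0.1500·0.1000 = 0.0150 m
robot covers 0.1500·0.0600 − ½·2.5000·0.0600² = 0.0045 m while stopping
person approaches 1.2000·(0.1000+0.0600) = 0.1920 m
margins: 0.1200+0.0250+0.0150 = 0.1600 m
sum ≈ 0.0150+0.0045+0.1920+0.1600 ≈ 0.3715 m = S ✓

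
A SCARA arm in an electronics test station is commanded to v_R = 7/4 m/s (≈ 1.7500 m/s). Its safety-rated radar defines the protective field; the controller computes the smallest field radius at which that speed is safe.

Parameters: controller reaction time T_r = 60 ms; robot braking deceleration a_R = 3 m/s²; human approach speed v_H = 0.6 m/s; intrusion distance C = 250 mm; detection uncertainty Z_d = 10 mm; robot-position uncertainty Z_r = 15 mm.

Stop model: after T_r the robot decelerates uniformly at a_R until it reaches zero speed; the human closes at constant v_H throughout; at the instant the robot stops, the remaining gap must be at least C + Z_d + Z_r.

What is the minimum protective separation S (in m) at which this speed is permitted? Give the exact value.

S_min = 15317/12000 m = 1.2764 m

T_s = v_R/a_R = (7/4)/3 = 0.5833 s
reaction-phase robot travel = 1.7500·0.0600 = 0.1050 m
robot under decel: 1.7500²/(2·3.0000) = 0.5104 m
person approaches 0.6000·(0.0600+0.5833) = 0.3860 m
C+Z_d+Z_r = 0.2500+0.0100+0.0150 = 0.2750 m
S_min ≈ 0.1050+0.5104+0.3860+0.2750  ⇒  S_min = 15317/12000 m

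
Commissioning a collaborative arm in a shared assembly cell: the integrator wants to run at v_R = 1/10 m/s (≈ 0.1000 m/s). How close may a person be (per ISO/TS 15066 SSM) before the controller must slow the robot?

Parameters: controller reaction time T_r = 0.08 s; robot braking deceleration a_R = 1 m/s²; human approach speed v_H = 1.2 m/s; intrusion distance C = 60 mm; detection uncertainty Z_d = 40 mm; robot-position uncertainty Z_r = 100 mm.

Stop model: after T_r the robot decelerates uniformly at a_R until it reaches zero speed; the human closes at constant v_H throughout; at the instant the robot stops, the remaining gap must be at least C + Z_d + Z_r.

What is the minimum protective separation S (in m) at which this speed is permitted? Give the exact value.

S_min = 429/1000 m = 0.4290 m

stop time T_s = (1/10)/1 = 0.1000 s
reaction-phase robot travel = 0.1000·0.0800 = 0.0080 m
robot under decel: 0.1000²/(2·1.0000) = 0.0050 m
person approaches 1.2000·(0.0800+0.1000) = 0.2160 m
C+Z_d+Z_r = 0.0600+0.0400+0.1000 = 0.2000 m
S_min ≈ 0.0080+0.0050+0.2160+0.2000  ⇒  S_min = 429/1000 m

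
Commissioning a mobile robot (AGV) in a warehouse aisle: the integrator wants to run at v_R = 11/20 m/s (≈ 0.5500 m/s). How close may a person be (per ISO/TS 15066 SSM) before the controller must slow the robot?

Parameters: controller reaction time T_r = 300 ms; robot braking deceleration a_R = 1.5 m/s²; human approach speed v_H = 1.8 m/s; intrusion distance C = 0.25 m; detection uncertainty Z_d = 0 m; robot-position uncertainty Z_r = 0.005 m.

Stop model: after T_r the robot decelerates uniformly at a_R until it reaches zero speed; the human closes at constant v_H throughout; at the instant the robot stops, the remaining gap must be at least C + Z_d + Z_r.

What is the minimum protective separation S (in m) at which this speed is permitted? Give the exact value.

stop time T_s = (11/20)/(3/2) = 0.3667 s
robot covers v_R·T_r = 0.5500·0.3000 = 0.1650 m before braking
robot covers 0.5500·0.3667 − ½·1.5000·0.3667² = 0.1008 m while stopping
human closes 1.8000·0.6667 = 1.2000 m
C+Z_d+Z_r = 0.2500+0.0000+0.0050 = 0.2550 m
S_min ≈ 0.1650+0.1008+1.2000+0.2550  ⇒  S_min = 413/240 m

S_min = 413/240 m = 1.7208 m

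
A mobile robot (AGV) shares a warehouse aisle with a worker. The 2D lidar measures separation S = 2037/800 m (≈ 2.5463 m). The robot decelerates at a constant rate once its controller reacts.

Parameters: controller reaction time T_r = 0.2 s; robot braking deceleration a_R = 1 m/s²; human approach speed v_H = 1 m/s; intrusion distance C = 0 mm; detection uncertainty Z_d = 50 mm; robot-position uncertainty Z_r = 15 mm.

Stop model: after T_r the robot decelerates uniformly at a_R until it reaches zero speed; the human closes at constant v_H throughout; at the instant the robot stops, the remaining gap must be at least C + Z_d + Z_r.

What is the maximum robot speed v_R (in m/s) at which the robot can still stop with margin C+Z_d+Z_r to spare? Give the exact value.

collect terms ⇒ (1/2)·v_R² + (6/5)·v_R + (-73/32) = 0
  disc = (6/5)² − 4·(1/2)·(-73/32) = 2401/400 ; √disc = 49/20
  v_R = (−(6/5) + 49/20) / (2·(1/2)) = 5/4 m/s
check:
braking lasts T_s = (5/4)/1 = 1.2500 s
robot in T_r: 1.2500·0.2000 = 0.2500 m
robot under decel: 1.2500²/(2·1.0000) = 0.7812 m
person approaches 1.0000·(0.2000+1.2500) = 1.4500 m
residual clearance needed = 0.0000+0.0500+0.0150 = 0.0650 m
sum ≈ 0.2500+0.7812+1.4500+0.0650 ≈ 2.5463 m = S ✓

v_R_max = 5/4 m/s = 1.2500 m/s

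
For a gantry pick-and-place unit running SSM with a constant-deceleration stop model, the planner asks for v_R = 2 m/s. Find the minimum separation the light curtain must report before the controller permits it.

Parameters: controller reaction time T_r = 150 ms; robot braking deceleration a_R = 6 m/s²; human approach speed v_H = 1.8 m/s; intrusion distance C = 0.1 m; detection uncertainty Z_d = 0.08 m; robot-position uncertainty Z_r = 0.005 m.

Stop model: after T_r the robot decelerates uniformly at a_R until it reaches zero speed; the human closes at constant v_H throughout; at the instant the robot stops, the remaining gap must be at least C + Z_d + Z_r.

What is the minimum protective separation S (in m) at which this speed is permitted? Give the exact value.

S_min = 1013/600 m = 1.6883 m

stop time T_s = 2/6 = 0.3333 s
robot in T_r: 2.0000·0.1500 = 0.3000 m
braking distance = 2.0000²/(2·6.0000) = 0.3333 m
human over T_r+T_s: 1.8000·(0.1500+0.3333) = 0.8700 m
C+Z_d+Z_r = 0.1000+0.0800+0.0050 = 0.1850 m
S_min ≈ 0.3000+0.3333+0.8700+0.1850  ⇒  S_min = 1013/600 m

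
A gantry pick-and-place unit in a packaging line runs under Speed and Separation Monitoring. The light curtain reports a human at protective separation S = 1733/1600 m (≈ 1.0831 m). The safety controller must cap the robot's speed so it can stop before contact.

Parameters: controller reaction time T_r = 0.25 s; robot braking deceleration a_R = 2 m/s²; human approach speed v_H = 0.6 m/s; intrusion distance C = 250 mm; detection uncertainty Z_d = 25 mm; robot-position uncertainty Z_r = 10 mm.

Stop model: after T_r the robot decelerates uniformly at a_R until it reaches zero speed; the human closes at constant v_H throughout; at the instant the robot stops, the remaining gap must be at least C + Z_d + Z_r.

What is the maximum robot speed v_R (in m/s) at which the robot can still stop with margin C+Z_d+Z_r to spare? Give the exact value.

quadratic (1/4)·v² + (11/20)·v + (-1037/1600) = 0
  disc = (11/20)² − 4·(1/4)·(-1037/1600) = 1521/1600 ; √disc = 39/40
  v_R = (−(11/20) + 39/40) / (2·(1/4)) = 17/20 m/s
check:
stop time T_s = (17/20)/2 = 0.4250 s
robot in T_r: 0.8500·0.2500 = 0.2125 m
robot under decel: 0.8500²/(2·2.0000) = 0.1806 m
human closes 0.6000·0.6750 = 0.4050 m
residual clearance needed = 0.2500+0.0250+0.0100 = 0.2850 m
sum ≈ 0.2125+0.1806+0.4050+0.2850 ≈ 1.0831 m = S ✓

v_R_max = 17/20 m/s = 0.8500 m/s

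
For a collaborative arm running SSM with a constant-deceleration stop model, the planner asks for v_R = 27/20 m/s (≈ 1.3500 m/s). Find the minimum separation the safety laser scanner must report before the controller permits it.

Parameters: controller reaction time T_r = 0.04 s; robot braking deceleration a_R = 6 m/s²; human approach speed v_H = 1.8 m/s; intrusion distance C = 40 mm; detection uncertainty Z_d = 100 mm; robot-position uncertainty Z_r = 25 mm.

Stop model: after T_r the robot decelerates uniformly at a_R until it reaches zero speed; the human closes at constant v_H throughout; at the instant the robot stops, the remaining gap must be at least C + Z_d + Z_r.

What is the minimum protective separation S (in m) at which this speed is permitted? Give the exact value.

T_s = v_R/a_R = (27/20)/6 = 0.2250 s
robot in T_r: 1.3500·0.0400 = 0.0540 m
braking distance = 1.3500²/(2·6.0000) = 0.1519 m
human closes 1.8000·0.2650 = 0.4770 m
margins: 0.0400+0.1000+0.0250 = 0.1650 m
S_min ≈ 0.0540+0.1519+0.4770+0.1650  ⇒  S_min = 6783/8000 m

S_min = 6783/8000 m = 0.8479 m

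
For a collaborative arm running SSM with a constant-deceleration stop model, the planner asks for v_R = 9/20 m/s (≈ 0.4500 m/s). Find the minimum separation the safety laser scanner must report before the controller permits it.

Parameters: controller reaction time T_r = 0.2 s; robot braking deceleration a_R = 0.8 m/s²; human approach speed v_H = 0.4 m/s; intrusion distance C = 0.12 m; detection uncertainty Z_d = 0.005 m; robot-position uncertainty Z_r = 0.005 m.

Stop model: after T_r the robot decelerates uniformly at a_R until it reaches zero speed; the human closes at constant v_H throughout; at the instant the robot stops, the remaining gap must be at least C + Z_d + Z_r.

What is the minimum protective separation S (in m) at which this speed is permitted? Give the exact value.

S_min = 417/640 m = 0.6516 m

stop time T_s = (9/20)/(4/5) = 0.5625 s
reaction-phase robot travel = 0.4500·0.2000 = 0.0900 m
robot under decel: 0.4500²/(2·0.8000) = 0.1266 m
person approaches 0.4000·(0.2000+0.5625) = 0.3050 m
residual clearance needed = 0.1200+0.0050+0.0050 = 0.1300 m
S_min ≈ 0.0900+0.1266+0.3050+0.1300  ⇒  S_min = 417/640 m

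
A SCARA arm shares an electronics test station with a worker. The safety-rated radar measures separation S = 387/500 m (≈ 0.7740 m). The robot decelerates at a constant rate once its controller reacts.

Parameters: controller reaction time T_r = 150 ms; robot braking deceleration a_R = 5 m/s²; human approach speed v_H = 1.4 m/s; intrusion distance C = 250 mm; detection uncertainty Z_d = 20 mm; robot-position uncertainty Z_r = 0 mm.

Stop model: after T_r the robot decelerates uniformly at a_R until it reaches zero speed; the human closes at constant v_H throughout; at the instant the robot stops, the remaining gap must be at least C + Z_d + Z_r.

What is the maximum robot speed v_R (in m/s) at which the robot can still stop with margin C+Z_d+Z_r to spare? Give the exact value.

v_R_max = 3/5 m/s = 0.6000 m/s

at the boundary: (1/10)·v² + (43/100)·v + (-147/500) = 0
  disc = (43/100)² − 4·(1/10)·(-147/500) = 121/400 ; √disc = 11/20
  v_R = (−(43/100) + 11/20) / (2·(1/10)) = 3/5 m/s
check:
stop time T_s = (3/5)/5 = 0.1200 s
robot in T_r: 0.6000·0.1500 = 0.0900 m
robot under decel: 0.6000²/(2·5.0000) = 0.0360 m
human over T_r+T_s: 1.4000·(0.1500+0.1200) = 0.3780 m
margins: 0.2500+0.0200+0.0000 = 0.2700 m
sum ≈ 0.0900+0.0360+0.3780+0.2700 ≈ 0.7740 m = S ✓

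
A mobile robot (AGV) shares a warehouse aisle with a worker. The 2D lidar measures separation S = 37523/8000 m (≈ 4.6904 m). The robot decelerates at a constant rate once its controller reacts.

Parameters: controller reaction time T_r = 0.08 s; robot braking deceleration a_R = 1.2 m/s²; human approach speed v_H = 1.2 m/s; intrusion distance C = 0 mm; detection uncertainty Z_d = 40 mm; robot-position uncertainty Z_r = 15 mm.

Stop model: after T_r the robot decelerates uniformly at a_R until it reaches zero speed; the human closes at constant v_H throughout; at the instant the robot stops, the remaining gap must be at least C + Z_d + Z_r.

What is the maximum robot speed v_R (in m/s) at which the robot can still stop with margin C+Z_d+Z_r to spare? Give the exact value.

at the boundary: (5/12)·v² + (27/25)·v + (-7263/1600) = 0
  disc = (27/25)² − 4·(5/12)·(-7263/1600) = 349281/40000 ; √disc = 591/200
  v_R = (−(27/25) + 591/200) / (2·(5/12)) = 9/4 m/s
check:
stop time T_s = (9/4)/(6/5) = 1.8750 s
reaction-phase robot travel = 2.2500·0.0800 = 0.1800 m
robot under decel: 2.2500²/(2·1.2000) = 2.1094 m
human over T_r+T_s: 1.2000·(0.0800+1.8750) = 2.3460 m
residual clearance needed = 0.0000+0.0400+0.0150 = 0.0550 m
sum ≈ 0.1800+2.1094+2.3460+0.0550 ≈ 4.6904 m = S ✓

v_R_max = 9/4 m/s = 2.2500 m/s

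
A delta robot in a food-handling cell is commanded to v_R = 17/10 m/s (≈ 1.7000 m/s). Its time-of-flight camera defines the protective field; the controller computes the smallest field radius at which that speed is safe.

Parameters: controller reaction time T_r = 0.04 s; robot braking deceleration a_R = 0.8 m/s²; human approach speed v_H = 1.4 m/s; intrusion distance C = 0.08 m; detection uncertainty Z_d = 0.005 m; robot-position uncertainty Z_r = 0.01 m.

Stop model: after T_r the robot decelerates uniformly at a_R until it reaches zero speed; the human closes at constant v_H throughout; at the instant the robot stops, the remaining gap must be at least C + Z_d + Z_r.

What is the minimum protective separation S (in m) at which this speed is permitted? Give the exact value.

braking lasts T_s = (17/10)/(4/5) = 2.1250 s
robot in T_r: 1.7000·0.0400 = 0.0680 m
robot under decel: 1.7000²/(2·0.8000) = 1.8062 m
human closes 1.4000·2.1650 = 3.0310 m
C+Z_d+Z_r = 0.0800+0.0050+0.0100 = 0.0950 m
S_min ≈ 0.0680+1.8062+3.0310+0.0950  ⇒  S_min = 20001/4000 m

S_min = 20001/4000 m = 5.0003 m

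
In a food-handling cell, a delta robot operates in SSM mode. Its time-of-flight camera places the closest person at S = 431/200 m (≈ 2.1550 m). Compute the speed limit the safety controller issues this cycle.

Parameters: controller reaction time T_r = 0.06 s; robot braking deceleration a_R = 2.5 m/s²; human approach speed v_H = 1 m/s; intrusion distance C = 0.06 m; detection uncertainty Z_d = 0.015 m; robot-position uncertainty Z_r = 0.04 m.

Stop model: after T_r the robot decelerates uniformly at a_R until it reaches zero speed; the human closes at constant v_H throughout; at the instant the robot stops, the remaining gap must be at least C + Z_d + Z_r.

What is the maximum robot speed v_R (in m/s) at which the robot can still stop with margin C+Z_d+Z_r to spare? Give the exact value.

v_R_max = 11/5 m/s = 2.2000 m/s

quadratic (1/5)·v² + (23/50)·v + (-99/50) = 0
  disc = (23/50)² − 4·(1/5)·(-99/50) = 4489/2500 ; √disc = 67/50
  v_R = (−(23/50) + 67/50) / (2·(1/5)) = 11/5 m/s
check:
braking lasts T_s = (11/5)/(5/2) = 0.8800 s
robot covers v_R·T_r = 2.2000·0.0600 = 0.1320 m before braking
braking distance = 2.2000²/(2·2.5000) = 0.9680 m
person approaches 1.0000·(0.0600+0.8800) = 0.9400 m
residual clearance needed = 0.0600+0.0150+0.0400 = 0.1150 m
sum ≈ 0.1320+0.9680+0.9400+0.1150 ≈ 2.1550 m = S ✓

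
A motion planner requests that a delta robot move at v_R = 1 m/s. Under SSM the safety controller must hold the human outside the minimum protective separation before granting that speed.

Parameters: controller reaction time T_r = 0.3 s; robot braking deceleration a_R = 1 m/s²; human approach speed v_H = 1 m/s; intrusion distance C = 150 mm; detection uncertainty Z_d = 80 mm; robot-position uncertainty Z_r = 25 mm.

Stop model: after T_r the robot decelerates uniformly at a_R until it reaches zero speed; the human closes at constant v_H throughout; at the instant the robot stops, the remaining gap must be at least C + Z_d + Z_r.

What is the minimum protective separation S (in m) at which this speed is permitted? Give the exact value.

S_min = 471/200 m = 2.3550 m

braking lasts T_s = 1/1 = 1.0000 s
robot in T_r: 1.0000·0.3000 = 0.3000 m
braking distance = 1.0000²/(2·1.0000) = 0.5000 m
person approaches 1.0000·(0.3000+1.0000) = 1.3000 m
residual clearance needed = 0.1500+0.0800+0.0250 = 0.2550 m
S_min ≈ 0.3000+0.5000+1.3000+0.2550  ⇒  S_min = 471/200 m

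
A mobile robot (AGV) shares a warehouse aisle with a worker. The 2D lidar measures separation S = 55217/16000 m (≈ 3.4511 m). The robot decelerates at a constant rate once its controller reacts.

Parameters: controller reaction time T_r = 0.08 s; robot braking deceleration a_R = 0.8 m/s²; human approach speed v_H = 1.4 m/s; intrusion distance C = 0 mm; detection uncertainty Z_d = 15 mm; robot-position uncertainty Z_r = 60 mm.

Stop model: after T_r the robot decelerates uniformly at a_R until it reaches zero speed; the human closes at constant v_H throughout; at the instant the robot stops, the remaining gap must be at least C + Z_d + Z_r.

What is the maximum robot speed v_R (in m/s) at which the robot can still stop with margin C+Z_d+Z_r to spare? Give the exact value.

v_R_max = 5/4 m/s = 1.2500 m/s

collect terms ⇒ (5/8)·v_R² + (183/100)·v_R + (-2089/640) = 0
  disc = (183/100)² − 4·(5/8)·(-2089/640) = 1841449/160000 ; √disc = 1357/400
  v_R = (−(183/100) + 1357/400) / (2·(5/8)) = 5/4 m/s
check:
T_s = v_R/a_R = (5/4)/(4/5) = 1.5625 s
reaction-phase robot travel = 1.2500·0.0800 = 0.1000 m
robot covers 1.2500·1.5625 − ½·0.8000·1.5625² = 0.9766 m while stopping
human closes 1.4000·1.6425 = 2.2995 m
residual clearance needed = 0.0000+0.0150+0.0600 = 0.0750 m
sum ≈ 0.1000+0.9766+2.2995+0.0750 ≈ 3.4511 m = S ✓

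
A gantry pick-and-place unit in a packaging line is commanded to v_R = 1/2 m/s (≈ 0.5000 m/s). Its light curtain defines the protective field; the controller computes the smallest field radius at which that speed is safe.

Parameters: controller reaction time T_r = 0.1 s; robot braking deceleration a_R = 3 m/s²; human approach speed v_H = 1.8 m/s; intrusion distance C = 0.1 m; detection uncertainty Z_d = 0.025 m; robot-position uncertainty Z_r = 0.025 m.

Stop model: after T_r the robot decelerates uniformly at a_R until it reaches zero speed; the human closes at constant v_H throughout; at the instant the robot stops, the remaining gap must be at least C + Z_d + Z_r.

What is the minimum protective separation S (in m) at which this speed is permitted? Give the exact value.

S_min = 433/600 m = 0.7217 m

stop time T_s = (1/2)/3 = 0.1667 s
robot in T_r: 0.5000·0.1000 = 0.0500 m
robot covers 0.5000·0.1667 − ½·3.0000·0.1667² = 0.0417 m while stopping
human closes 1.8000·0.2667 = 0.4800 m
residual clearance needed = 0.1000+0.0250+0.0250 = 0.1500 m
S_min ≈ 0.0500+0.0417+0.4800+0.1500  ⇒  S_min = 433/600 m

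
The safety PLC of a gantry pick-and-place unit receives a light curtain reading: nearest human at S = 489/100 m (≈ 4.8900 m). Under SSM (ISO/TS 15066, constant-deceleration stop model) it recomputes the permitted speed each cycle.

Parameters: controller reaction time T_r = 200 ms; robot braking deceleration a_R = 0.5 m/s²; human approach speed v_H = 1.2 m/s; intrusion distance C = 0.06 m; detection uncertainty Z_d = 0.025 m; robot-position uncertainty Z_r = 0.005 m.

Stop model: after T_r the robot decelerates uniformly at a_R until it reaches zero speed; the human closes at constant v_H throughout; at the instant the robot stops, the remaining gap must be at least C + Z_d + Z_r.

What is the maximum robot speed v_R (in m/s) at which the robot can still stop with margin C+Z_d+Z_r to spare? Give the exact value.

v_R_max = 6/5 m/s = 1.2000 m/s

collect terms ⇒ (1)·v_R² + (13/5)·v_R + (-114/25) = 0
  disc = (13/5)² − 4·(1)·(-114/25) = 25 ; √disc = 5
  v_R = (−(13/5) + 5) / (2·(1)) = 6/5 m/s
check:
stop time T_s = (6/5)/(1/2) = 2.4000 s
robot covers v_R·T_r = 1.2000·0.2000 = 0.2400 m before braking
robot covers 1.2000·2.4000 − ½·0.5000·2.4000² = 1.4400 m while stopping
person approaches 1.2000·(0.2000+2.4000) = 3.1200 m
margins: 0.0600+0.0250+0.0050 = 0.0900 m
sum ≈ 0.2400+1.4400+3.1200+0.0900 ≈ 4.8900 m = S ✓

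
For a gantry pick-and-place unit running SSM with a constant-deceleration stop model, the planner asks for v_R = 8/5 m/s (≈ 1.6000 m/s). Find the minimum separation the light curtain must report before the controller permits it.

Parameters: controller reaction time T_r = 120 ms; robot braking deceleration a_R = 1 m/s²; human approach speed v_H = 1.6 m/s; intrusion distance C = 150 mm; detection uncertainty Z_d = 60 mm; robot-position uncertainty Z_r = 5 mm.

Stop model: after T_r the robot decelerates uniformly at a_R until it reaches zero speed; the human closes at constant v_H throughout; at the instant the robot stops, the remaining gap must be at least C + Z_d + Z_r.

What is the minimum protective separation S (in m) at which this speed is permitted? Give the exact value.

S_min = 4439/1000 m = 4.4390 m

braking lasts T_s = (8/5)/1 = 1.6000 s
robot in T_r: 1.6000·0.1200 = 0.1920 m
robot under decel: 1.6000²/(2·1.0000) = 1.2800 m
human closes 1.6000·1.7200 = 2.7520 m
C+Z_d+Z_r = 0.1500+0.0600+0.0050 = 0.2150 m
S_min ≈ 0.1920+1.2800+2.7520+0.2150  ⇒  S_min = 4439/1000 m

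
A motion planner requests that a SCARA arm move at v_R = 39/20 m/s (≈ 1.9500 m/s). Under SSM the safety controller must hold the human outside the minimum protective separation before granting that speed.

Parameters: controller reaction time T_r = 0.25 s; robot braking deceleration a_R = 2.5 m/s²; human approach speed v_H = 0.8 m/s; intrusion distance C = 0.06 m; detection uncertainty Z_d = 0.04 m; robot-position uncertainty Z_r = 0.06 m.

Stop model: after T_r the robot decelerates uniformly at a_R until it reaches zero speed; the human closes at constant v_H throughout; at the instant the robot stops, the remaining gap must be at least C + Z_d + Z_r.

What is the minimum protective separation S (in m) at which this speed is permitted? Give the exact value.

braking lasts T_s = (39/20)/(5/2) = 0.7800 s
robot covers v_R·T_r = 1.9500·0.2500 = 0.4875 m before braking
braking distance = 1.9500²/(2·2.5000) = 0.7605 m
human over T_r+T_s: 0.8000·(0.2500+0.7800) = 0.8240 m
margins: 0.0600+0.0400+0.0600 = 0.1600 m
S_min ≈ 0.4875+0.7605+0.8240+0.1600  ⇒  S_min = 279/125 m

S_min = 279/125 m = 2.2320 m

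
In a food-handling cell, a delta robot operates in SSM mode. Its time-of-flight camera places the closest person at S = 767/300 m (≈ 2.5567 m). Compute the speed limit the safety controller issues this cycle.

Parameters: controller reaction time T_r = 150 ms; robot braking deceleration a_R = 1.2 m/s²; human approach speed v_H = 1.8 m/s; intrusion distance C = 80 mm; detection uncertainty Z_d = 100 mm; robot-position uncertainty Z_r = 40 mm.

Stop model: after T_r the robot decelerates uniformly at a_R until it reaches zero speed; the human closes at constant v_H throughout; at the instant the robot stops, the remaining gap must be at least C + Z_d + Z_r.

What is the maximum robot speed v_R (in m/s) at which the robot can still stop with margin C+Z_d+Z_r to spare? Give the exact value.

at the boundary: (5/12)·v² + (33/20)·v + (-31/15) = 0
  disc = (33/20)² − 4·(5/12)·(-31/15) = 22201/3600 ; √disc = 149/60
  v_R = (−(33/20) + 149/60) / (2·(5/12)) = 1 m/s
check:
stop time T_s = 1/(6/5) = 0.8333 s
reaction-phase robot travel = 1.0000·0.1500 = 0.1500 m
braking distance = 1.0000²/(2·1.2000) = 0.4167 m
human over T_r+T_s: 1.8000·(0.1500+0.8333) = 1.7700 m
C+Z_d+Z_r = 0.0800+0.1000+0.0400 = 0.2200 m
sum ≈ 0.1500+0.4167+1.7700+0.2200 ≈ 2.5567 m = S ✓

v_R_max = 1 m/s = 1.0000 m/s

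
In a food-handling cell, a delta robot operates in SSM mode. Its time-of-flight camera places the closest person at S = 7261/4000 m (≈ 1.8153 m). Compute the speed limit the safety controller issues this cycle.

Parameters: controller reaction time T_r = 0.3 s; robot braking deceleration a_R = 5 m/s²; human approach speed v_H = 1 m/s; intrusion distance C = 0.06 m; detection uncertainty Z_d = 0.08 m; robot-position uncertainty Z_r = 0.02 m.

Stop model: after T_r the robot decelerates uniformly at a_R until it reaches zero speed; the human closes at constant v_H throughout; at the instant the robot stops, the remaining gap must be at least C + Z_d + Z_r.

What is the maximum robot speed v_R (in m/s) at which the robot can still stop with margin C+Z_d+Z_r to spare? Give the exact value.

v_R_max = 39/20 m/s = 1.9500 m/s

at the boundary: (1/10)·v² + (1/2)·v + (-5421/4000) = 0
  disc = (1/2)² − 4·(1/10)·(-5421/4000) = 7921/10000 ; √disc = 89/100
  v_R = (−(1/2) + 89/100) / (2·(1/10)) = 39/20 m/s
check:
braking lasts T_s = (39/20)/5 = 0.3900 s
robot covers v_R·T_r = 1.9500·0.3000 = 0.5850 m before braking
robot covers 1.9500·0.3900 − ½·5.0000·0.3900² = 0.3802 m while stopping
person approaches 1.0000·(0.3000+0.3900) = 0.6900 m
C+Z_d+Z_r = 0.0600+0.0800+0.0200 = 0.1600 m
sum ≈ 0.5850+0.3802+0.6900+0.1600 ≈ 1.8153 m = S ✓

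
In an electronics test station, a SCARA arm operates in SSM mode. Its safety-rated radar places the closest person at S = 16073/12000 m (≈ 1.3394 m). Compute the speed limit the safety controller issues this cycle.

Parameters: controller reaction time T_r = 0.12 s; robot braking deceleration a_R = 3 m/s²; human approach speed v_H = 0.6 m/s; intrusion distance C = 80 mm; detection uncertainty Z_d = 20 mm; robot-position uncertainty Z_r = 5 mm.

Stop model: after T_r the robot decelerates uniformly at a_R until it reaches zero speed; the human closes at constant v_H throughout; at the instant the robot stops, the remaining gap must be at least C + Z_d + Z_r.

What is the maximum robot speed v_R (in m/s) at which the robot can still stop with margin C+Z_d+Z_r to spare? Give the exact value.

quadratic (1/6)·v² + (8/25)·v + (-13949/12000) = 0
  disc = (8/25)² − 4·(1/6)·(-13949/12000) = 78961/90000 ; √disc = 281/300
  v_R = (−(8/25) + 281/300) / (2·(1/6)) = 37/20 m/s
check:
braking lasts T_s = (37/20)/3 = 0.6167 s
robot in T_r: 1.8500·0.1200 = 0.2220 m
robot covers 1.8500·0.6167 − ½·3.0000·0.6167² = 0.5704 m while stopping
human closes 0.6000·0.7367 = 0.4420 m
residual clearance needed = 0.0800+0.0200+0.0050 = 0.1050 m
sum ≈ 0.2220+0.5704+0.4420+0.1050 ≈ 1.3394 m = S ✓

v_R_max = 37/20 m/s = 1.8500 m/s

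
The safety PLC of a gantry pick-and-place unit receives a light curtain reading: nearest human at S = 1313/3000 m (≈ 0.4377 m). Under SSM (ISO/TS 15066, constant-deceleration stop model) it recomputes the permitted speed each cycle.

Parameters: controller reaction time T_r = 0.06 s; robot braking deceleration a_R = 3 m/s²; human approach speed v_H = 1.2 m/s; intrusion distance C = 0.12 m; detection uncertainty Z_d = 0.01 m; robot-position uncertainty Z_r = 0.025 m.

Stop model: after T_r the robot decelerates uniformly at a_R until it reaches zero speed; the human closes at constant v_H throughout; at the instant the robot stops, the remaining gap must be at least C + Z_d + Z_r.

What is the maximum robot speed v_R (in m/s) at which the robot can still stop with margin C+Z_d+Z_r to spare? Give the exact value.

at the boundary: (1/6)·v² + (23/50)·v + (-79/375) = 0
  disc = (23/50)² − 4·(1/6)·(-79/375) = 7921/22500 ; √disc = 89/150
  v_R = (−(23/50) + 89/150) / (2·(1/6)) = 2/5 m/s
check:
T_s = v_R/a_R = (2/5)/3 = 0.1333 s
robot in T_r: 0.4000·0.0600 = 0.0240 m
robot under decel: 0.4000²/(2·3.0000) = 0.0267 m
human closes 1.2000·0.1933 = 0.2320 m
C+Z_d+Z_r = 0.1200+0.0100+0.0250 = 0.1550 m
sum ≈ 0.0240+0.0267+0.2320+0.1550 ≈ 0.4377 m = S ✓

v_R_max = 2/5 m/s = 0.4000 m/s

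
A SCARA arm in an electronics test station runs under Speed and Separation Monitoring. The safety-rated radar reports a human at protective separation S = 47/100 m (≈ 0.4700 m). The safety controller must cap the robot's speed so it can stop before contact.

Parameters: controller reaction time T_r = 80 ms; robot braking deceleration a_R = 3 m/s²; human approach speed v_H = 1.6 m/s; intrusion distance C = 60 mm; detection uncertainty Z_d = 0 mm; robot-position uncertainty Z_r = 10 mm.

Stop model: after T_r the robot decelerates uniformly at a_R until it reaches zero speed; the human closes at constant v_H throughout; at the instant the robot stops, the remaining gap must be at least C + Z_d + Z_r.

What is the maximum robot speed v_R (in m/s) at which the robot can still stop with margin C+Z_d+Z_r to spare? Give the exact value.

v_R_max = 2/5 m/s = 0.4000 m/s

quadratic (1/6)·v² + (46/75)·v + (-34/125) = 0
  disc = (46/75)² − 4·(1/6)·(-34/125) = 3136/5625 ; √disc = 56/75
  v_R = (−(46/75) + 56/75) / (2·(1/6)) = 2/5 m/s
check:
T_s = v_R/a_R = (2/5)/3 = 0.1333 s
reaction-phase robot travel = 0.4000·0.0800 = 0.0320 m
braking distance = 0.4000²/(2·3.0000) = 0.0267 m
human closes 1.6000·0.2133 = 0.3413 m
margins: 0.0600+0.0000+0.0100 = 0.0700 m
sum ≈ 0.0320+0.0267+0.3413+0.0700 ≈ 0.4700 m = S ✓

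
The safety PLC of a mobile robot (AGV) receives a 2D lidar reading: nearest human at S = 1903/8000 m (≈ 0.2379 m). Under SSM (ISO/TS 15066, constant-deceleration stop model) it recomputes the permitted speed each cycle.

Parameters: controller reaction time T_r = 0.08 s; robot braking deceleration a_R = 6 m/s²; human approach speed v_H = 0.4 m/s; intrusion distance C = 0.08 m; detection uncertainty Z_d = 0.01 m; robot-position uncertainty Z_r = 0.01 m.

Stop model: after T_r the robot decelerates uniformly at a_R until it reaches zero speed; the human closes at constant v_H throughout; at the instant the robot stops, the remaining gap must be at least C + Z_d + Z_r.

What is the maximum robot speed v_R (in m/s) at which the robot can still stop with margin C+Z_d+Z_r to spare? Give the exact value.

quadratic (1/12)·v² + (11/75)·v + (-847/8000) = 0
  disc = (11/75)² − 4·(1/12)·(-847/8000) = 20449/360000 ; √disc = 143/600
  v_R = (−(11/75) + 143/600) / (2·(1/12)) = 11/20 m/s
check:
braking lasts T_s = (11/20)/6 = 0.0917 s
reaction-phase robot travel = 0.5500·0.0800 = 0.0440 m
braking distance = 0.5500²/(2·6.0000) = 0.0252 m
person approaches 0.4000·(0.0800+0.0917) = 0.0687 m
residual clearance needed = 0.0800+0.0100+0.0100 = 0.1000 m
sum ≈ 0.0440+0.0252+0.0687+0.1000 ≈ 0.2379 m = S ✓

v_R_max = 11/20 m/s = 0.5500 m/s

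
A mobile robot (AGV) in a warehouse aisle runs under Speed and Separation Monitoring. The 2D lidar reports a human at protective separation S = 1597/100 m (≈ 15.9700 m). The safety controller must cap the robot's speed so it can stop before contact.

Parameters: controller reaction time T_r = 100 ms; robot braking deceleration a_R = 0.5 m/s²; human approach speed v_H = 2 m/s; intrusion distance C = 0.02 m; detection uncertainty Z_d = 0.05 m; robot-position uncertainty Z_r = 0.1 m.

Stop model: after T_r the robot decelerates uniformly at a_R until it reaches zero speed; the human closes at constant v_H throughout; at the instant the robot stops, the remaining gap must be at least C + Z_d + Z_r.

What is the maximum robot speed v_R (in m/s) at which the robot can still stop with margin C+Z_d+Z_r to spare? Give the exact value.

v_R_max = 12/5 m/s = 2.4000 m/s

quadratic (1)·v² + (41/10)·v + (-78/5) = 0
  disc = (41/10)² − 4·(1)·(-78/5) = 7921/100 ; √disc = 89/10
  v_R = (−(41/10) + 89/10) / (2·(1)) = 12/5 m/s
check:
stop time T_s = (12/5)/(1/2) = 4.8000 s
reaction-phase robot travel = 2.4000·0.1000 = 0.2400 m
robot under decel: 2.4000²/(2·0.5000) = 5.7600 m
person approaches 2.0000·(0.1000+4.8000) = 9.8000 m
C+Z_d+Z_r = 0.0200+0.0500+0.1000 = 0.1700 m
sum ≈ 0.2400+5.7600+9.8000+0.1700 ≈ 15.9700 m = S ✓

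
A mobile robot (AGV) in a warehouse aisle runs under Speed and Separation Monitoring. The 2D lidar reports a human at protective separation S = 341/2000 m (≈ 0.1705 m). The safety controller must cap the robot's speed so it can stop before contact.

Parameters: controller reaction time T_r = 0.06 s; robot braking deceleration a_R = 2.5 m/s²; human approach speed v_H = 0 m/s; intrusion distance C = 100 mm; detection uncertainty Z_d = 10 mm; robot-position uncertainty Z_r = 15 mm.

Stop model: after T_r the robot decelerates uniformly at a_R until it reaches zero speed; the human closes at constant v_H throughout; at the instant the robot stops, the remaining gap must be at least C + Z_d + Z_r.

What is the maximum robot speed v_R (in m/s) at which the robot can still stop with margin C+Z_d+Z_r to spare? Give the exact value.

v_R_max = 7/20 m/s = 0.3500 m/s

at the boundary: (1/5)·v² + (3/50)·v + (-91/2000) = 0
  disc = (3/50)² − 4·(1/5)·(-91/2000) = 1/25 ; √disc = 1/5
  v_R = (−(3/50) + 1/5) / (2·(1/5)) = 7/20 m/s
check:
T_s = v_R/a_R = (7/20)/(5/2) = 0.1400 s
robot covers v_R·T_r = 0.3500·0.0600 = 0.0210 m before braking
robot under decel: 0.3500²/(2·2.5000) = 0.0245 m
person approaches 0.0000·(0.0600+0.1400) = 0.0000 m
C+Z_d+Z_r = 0.1000+0.0100+0.0150 = 0.1250 m
sum ≈ 0.0210+0.0245+0.0000+0.1250 ≈ 0.1705 m = S ✓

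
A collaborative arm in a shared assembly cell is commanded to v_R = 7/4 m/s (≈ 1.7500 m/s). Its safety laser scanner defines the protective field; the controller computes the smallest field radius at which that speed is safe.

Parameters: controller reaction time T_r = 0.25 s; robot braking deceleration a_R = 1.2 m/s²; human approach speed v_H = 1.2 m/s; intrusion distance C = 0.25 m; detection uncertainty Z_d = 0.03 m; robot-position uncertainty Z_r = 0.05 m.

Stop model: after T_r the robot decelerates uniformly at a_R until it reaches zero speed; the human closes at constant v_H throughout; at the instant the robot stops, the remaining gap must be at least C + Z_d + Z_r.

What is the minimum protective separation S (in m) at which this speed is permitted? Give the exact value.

T_s = v_R/a_R = (7/4)/(6/5) = 1.4583 s
robot covers v_R·T_r = 1.7500·0.2500 = 0.4375 m before braking
robot under decel: 1.7500²/(2·1.2000) = 1.2760 m
human closes 1.2000·1.7083 = 2.0500 m
C+Z_d+Z_r = 0.2500+0.0300+0.0500 = 0.3300 m
S_min ≈ 0.4375+1.2760+2.0500+0.3300  ⇒  S_min = 19649/4800 m

S_min = 19649/4800 m = 4.0935 m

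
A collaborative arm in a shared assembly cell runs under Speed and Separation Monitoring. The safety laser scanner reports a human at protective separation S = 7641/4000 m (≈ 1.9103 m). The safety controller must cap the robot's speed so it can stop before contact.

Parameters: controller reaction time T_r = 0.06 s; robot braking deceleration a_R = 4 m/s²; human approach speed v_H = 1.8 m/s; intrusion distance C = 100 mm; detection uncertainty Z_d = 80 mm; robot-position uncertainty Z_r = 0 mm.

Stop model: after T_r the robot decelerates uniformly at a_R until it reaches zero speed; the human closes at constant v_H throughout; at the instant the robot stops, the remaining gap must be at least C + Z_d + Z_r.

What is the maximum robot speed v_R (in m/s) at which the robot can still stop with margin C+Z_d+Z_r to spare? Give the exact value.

v_R_max = 21/10 m/s = 2.1000 m/s

collect terms ⇒ (1/8)·v_R² + (51/100)·v_R + (-6489/4000) = 0
  disc = (51/100)² − 4·(1/8)·(-6489/4000) = 42849/40000 ; √disc = 207/200
  v_R = (−(51/100) + 207/200) / (2·(1/8)) = 21/10 m/s
check:
braking lasts T_s = (21/10)/4 = 0.5250 s
robot in T_r: 2.1000·0.0600 = 0.1260 m
robot under decel: 2.1000²/(2·4.0000) = 0.5513 m
human closes 1.8000·0.5850 = 1.0530 m
C+Z_d+Z_r = 0.1000+0.0800+0.0000 = 0.1800 m
sum ≈ 0.1260+0.5513+1.0530+0.1800 ≈ 1.9103 m = S ✓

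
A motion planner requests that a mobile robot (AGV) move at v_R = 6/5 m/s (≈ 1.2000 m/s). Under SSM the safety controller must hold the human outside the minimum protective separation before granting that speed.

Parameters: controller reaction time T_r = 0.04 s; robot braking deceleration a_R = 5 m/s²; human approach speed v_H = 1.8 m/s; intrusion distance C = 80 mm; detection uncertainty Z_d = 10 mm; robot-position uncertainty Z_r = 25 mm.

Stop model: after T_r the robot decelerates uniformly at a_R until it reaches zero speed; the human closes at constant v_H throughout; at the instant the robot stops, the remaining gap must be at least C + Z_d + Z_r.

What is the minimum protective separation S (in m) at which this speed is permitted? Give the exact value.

S_min = 811/1000 m = 0.8110 m

stop time T_s = (6/5)/5 = 0.2400 s
robot covers v_R·T_r = 1.2000·0.0400 = 0.0480 m before braking
braking distance = 1.2000²/(2·5.0000) = 0.1440 m
human closes 1.8000·0.2800 = 0.5040 m
C+Z_d+Z_r = 0.0800+0.0100+0.0250 = 0.1150 m
S_min ≈ 0.0480+0.1440+0.5040+0.1150  ⇒  S_min = 811/1000 m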